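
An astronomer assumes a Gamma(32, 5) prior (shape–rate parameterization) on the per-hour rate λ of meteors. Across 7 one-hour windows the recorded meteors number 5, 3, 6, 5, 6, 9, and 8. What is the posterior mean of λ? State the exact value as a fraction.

37/6

Total count: 5 + 3 + 6 + 5 + 6 + 9 + 8 = 42.
Total exposure: 7 hours.
Posterior: α' = 32 + 42 = 74, β' = 5 + 7 = 12.
Posterior mean = α'/β' = 74/12 = 37/6.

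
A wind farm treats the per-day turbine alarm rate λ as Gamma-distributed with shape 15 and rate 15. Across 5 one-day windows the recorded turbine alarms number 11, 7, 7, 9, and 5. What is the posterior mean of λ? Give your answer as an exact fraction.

27/10

Total count: 11 + 7 + 7 + 9 + 5 = 39.
Total exposure: 5 days.
By Gamma–Poisson conjugacy, the posterior is Gamma(α + Σx, β + Σt) = Gamma(15 + 39, 15 + 5) = Gamma(54, 20).
Posterior mean = α'/β' = 54/20 = 27/10.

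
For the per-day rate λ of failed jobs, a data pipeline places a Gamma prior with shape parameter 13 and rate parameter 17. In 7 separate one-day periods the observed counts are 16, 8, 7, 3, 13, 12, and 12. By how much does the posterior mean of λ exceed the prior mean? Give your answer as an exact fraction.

Total count: 16 + 8 + 7 + 3 + 13 + 12 + 12 = 71.
Total exposure: 7 days.
The Gamma prior is conjugate for the Poisson rate, so λ | data ~ Gamma(13+71, 17+7) = Gamma(84, 24).
Posterior mean = 84/24 = 7/2; prior mean = 13/17 = 13/17. Difference = 7/2 − 13/17 = 93/34.

93/34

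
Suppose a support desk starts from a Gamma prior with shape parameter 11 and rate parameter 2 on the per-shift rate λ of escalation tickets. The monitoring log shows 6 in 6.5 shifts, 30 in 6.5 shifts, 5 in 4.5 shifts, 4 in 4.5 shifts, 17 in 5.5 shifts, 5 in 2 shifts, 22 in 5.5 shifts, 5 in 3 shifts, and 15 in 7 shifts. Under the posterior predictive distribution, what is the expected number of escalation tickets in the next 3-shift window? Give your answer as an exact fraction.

360/47

Total count: 6 + 30 + 5 + 4 + 17 + 5 + 22 + 5 + 15 = 109.
Total exposure: 6.5 + 6.5 + 4.5 + 4.5 + 5.5 + 2 + 5.5 + 3 + 7 = 45 shifts.
Conjugate update: add total count to the shape and total exposure to the rate, giving Gamma(120, 47).
Predictive mean over a 3-shift window = T·E[λ|data] = 3·120/47 = 360/47.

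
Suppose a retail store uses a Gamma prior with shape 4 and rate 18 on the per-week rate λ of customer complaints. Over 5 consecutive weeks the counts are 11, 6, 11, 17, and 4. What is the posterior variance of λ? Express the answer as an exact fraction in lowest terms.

Total count: 11 + 6 + 11 + 17 + 4 = 49.
Total exposure: 5 weeks.
The Gamma prior is conjugate for the Poisson rate, so λ | data ~ Gamma(4+49, 18+5) = Gamma(53, 23).
Posterior variance = α'/β'² = 53/529.

53/529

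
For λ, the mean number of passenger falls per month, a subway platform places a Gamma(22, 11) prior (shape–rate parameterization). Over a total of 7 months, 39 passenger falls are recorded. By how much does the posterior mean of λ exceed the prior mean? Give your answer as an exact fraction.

25/18

Total count 39 over total exposure 7 months.
By Gamma–Poisson conjugacy, the posterior is Gamma(α + Σx, β + Σt) = Gamma(22 + 39, 11 + 7) = Gamma(61, 18).
Posterior mean = 61/18 = 61/18; prior mean = 22/11 = 2. Difference = 61/18 − 2 = 25/18.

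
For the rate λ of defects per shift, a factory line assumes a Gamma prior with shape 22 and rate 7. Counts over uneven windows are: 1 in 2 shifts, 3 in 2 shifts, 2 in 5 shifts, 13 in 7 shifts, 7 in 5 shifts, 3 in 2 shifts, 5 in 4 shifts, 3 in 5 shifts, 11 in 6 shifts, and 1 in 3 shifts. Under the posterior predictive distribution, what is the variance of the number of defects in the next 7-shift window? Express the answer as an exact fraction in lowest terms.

27335/2304

Total count: 1 + 3 + 2 + 13 + 7 + 3 + 5 + 3 + 11 + 1 = 49.
Total exposure: 2 + 2 + 5 + 7 + 5 + 2 + 4 + 5 + 6 + 3 = 41 shifts.
Gamma(α, β) with Poisson data over total exposure Σt gives posterior Gamma(α+Σx, β+Σt) = Gamma(71, 48).
The posterior predictive for a window of length T is Negative Binomial with variance T·α'·(β'+T)/β'² = 7·71·55/2304 = 27335/2304.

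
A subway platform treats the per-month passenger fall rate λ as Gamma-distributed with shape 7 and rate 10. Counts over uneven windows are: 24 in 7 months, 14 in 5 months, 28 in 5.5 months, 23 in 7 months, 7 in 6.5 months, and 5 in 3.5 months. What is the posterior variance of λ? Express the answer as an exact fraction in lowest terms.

Total count: 24 + 14 + 28 + 23 + 7 + 5 = 101.
Total exposure: 7 + 5 + 5.5 + 7 + 6.5 + 3.5 = 34.5 months.
The Gamma prior is conjugate for the Poisson rate, so λ | data ~ Gamma(7+101, 10+34.5) = Gamma(108, 89/2).
Posterior variance = α'/β'² = 108/(7921/4) = 432/7921.

432/7921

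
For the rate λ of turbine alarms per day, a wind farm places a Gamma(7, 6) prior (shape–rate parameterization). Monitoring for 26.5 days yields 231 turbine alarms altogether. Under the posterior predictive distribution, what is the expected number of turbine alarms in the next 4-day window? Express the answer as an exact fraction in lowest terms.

Total count 231 over total exposure 26.5 days.
Gamma(α, β) with Poisson data over total exposure Σt gives posterior Gamma(α+Σx, β+Σt) = Gamma(238, 65/2).
Predictive mean over a 4-day window = T·E[λ|data] = 4·238/(65/2) = 1904/65.

1904/65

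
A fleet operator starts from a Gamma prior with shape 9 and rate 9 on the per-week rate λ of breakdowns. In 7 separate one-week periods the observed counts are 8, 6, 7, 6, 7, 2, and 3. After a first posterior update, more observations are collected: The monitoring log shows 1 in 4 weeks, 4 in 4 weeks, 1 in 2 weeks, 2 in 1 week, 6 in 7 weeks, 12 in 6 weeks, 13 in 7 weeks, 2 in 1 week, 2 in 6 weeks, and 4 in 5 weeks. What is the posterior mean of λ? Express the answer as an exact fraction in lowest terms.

Total count: 8 + 6 + 7 + 6 + 7 + 2 + 3 = 39.
Total exposure: 7 weeks.
After the first batch: Gamma(9 + 39, 9 + 7) = Gamma(48, 16).
Total count: 1 + 4 + 1 + 2 + 6 + 12 + 13 + 2 + 2 + 4 = 47.
Total exposure: 4 + 4 + 2 + 1 + 7 + 6 + 7 + 1 + 6 + 5 = 43 weeks.
After the second batch: Gamma(48 + 47, 16 + 43) = Gamma(95, 59).
Posterior mean = α'/β' = 95/59.

95/59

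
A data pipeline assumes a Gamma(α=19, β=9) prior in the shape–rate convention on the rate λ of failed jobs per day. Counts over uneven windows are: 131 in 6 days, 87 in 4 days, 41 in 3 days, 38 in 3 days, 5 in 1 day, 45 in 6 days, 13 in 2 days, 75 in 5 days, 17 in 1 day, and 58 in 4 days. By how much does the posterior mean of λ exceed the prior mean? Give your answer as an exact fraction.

Total count: 131 + 87 + 41 + 38 + 5 + 45 + 13 + 75 + 17 + 58 = 510.
Total exposure: 6 + 4 + 3 + 3 + 1 + 6 + 2 + 5 + 1 + 4 = 35 days.
The Gamma prior is conjugate for the Poisson rate, so λ | data ~ Gamma(19+510, 9+35) = Gamma(529, 44).
Posterior mean = 529/44 = 529/44; prior mean = 19/9 = 19/9. Difference = 529/44 − 19/9 = 3925/396.

3925/396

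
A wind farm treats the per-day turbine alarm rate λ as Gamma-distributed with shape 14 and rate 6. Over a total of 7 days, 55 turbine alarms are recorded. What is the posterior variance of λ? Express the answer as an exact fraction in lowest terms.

69/169

Total count 55 over total exposure 7 days.
Posterior: α' = 14 + 55 = 69, β' = 6 + 7 = 13.
Posterior variance = α'/β'² = 69/169.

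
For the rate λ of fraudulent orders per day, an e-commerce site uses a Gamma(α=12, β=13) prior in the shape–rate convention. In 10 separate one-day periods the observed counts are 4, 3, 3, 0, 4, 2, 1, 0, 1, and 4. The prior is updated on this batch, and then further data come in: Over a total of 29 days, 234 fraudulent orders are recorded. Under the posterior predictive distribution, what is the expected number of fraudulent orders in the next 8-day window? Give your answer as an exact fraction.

Total count: 4 + 3 + 3 + 0 + 4 + 2 + 1 + 0 + 1 + 4 = 22.
Total exposure: 10 days.
After the first batch: Gamma(12 + 22, 13 + 10) = Gamma(34, 23).
Total count 234 over total exposure 29 days.
After the second batch: Gamma(34 + 234, 23 + 29) = Gamma(268, 52).
Predictive mean over an 8-day window = T·E[λ|data] = 8·268/52 = 536/13.

536/13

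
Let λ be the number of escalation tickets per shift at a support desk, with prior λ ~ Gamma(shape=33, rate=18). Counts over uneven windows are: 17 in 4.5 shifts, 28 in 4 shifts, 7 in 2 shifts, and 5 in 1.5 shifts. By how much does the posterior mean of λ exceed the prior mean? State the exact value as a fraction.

Total count: 17 + 28 + 7 + 5 = 57.
Total exposure: 4.5 + 4 + 2 + 1.5 = 12 shifts.
Conjugate update: add total count to the shape and total exposure to the rate, giving Gamma(90, 30).
Posterior mean = 90/30 = 3; prior mean = 33/18 = 11/6. Difference = 3 − 11/6 = 7/6.

7/6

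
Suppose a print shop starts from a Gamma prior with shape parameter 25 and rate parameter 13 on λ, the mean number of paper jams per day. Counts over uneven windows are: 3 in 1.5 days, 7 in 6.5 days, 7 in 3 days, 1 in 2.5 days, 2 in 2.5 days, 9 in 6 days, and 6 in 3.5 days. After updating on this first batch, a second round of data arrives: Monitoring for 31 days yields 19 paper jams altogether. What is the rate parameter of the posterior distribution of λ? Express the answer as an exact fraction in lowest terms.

139/2

Total count: 3 + 7 + 7 + 1 + 2 + 9 + 6 = 35.
Total exposure: 1.5 + 6.5 + 3 + 2.5 + 2.5 + 6 + 3.5 = 25.5 days.
After the first batch: Gamma(25 + 35, 13 + 25.5) = Gamma(60, 77/2).
Total count 19 over total exposure 31 days.
After the second batch: Gamma(60 + 19, 77/2 + 31) = Gamma(79, 139/2).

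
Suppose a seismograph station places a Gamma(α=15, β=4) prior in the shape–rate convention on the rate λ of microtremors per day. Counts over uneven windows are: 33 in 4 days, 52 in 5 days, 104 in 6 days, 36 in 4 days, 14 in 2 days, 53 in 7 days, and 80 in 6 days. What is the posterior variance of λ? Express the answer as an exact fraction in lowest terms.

387/1444

Total count: 33 + 52 + 104 + 36 + 14 + 53 + 80 = 372.
Total exposure: 4 + 5 + 6 + 4 + 2 + 7 + 6 = 34 days.
By Gamma–Poisson conjugacy, the posterior is Gamma(α + Σx, β + Σt) = Gamma(15 + 372, 4 + 34) = Gamma(387, 38).
Posterior variance = α'/β'² = 387/1444.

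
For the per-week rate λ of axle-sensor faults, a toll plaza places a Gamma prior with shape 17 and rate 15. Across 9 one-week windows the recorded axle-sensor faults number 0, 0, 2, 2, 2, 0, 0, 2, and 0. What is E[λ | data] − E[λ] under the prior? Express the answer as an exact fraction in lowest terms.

Total count: 0 + 0 + 2 + 2 + 2 + 0 + 0 + 2 + 0 = 8.
Total exposure: 9 weeks.
Posterior: α' = 17 + 8 = 25, β' = 15 + 9 = 24.
Posterior mean = 25/24 = 25/24; prior mean = 17/15 = 17/15. Difference = 25/24 − 17/15 = -11/120.

-11/120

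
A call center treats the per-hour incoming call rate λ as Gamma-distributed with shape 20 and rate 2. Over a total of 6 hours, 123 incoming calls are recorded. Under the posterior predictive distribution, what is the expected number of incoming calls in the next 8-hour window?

143

Total count 123 over total exposure 6 hours.
The Gamma prior is conjugate for the Poisson rate, so λ | data ~ Gamma(20+123, 2+6) = Gamma(143, 8).
Predictive mean over an 8-hour window = T·E[λ|data] = 8·143/8 = 143.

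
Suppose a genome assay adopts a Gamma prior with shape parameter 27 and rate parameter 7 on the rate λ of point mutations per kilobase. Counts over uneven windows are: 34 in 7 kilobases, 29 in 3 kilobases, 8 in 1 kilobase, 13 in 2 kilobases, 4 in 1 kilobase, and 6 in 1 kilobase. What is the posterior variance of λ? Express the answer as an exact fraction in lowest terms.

Total count: 34 + 29 + 8 + 13 + 4 + 6 = 94.
Total exposure: 7 + 3 + 1 + 2 + 1 + 1 = 15 kilobases.
By Gamma–Poisson conjugacy, the posterior is Gamma(α + Σx, β + Σt) = Gamma(27 + 94, 7 + 15) = Gamma(121, 22).
Posterior variance = α'/β'² = 121/484 = 1/4.

1/4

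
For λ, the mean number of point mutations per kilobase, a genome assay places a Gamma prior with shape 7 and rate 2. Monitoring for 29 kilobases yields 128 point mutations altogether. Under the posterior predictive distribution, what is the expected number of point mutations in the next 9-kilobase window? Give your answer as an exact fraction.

Total count 128 over total exposure 29 kilobases.
Conjugate update: add total count to the shape and total exposure to the rate, giving Gamma(135, 31).
Predictive mean over a 9-kilobase window = T·E[λ|data] = 9·135/31 = 1215/31.

1215/31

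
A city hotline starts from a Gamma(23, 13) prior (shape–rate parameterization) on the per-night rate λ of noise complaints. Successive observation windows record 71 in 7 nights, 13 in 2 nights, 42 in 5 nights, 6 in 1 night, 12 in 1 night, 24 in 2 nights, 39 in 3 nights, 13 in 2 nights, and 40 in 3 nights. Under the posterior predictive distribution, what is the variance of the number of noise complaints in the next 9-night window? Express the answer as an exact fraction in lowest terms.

Total count: 71 + 13 + 42 + 6 + 12 + 24 + 39 + 13 + 40 = 260.
Total exposure: 7 + 2 + 5 + 1 + 1 + 2 + 3 + 2 + 3 = 26 nights.
Gamma(α, β) with Poisson data over total exposure Σt gives posterior Gamma(α+Σx, β+Σt) = Gamma(283, 39).
The posterior predictive for a window of length T is Negative Binomial with variance T·α'·(β'+T)/β'² = 9·283·48/1521 = 13584/169.

13584/169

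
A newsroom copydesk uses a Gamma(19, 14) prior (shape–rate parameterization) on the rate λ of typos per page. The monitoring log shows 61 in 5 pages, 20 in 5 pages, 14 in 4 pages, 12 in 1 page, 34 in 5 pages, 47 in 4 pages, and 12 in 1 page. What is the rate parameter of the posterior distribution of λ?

39

Total count: 61 + 20 + 14 + 12 + 34 + 47 + 12 = 200.
Total exposure: 5 + 5 + 4 + 1 + 5 + 4 + 1 = 25 pages.
Conjugate update: add total count to the shape and total exposure to the rate, giving Gamma(219, 39).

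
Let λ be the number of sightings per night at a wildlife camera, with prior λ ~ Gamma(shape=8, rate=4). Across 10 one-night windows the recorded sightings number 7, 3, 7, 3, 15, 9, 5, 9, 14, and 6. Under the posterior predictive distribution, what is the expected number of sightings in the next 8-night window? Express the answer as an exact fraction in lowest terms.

Total count: 7 + 3 + 7 + 3 + 15 + 9 + 5 + 9 + 14 + 6 = 78.
Total exposure: 10 nights.
Posterior: α' = 8 + 78 = 86, β' = 4 + 10 = 14.
Predictive mean over an 8-night window = T·E[λ|data] = 8·86/14 = 344/7.

344/7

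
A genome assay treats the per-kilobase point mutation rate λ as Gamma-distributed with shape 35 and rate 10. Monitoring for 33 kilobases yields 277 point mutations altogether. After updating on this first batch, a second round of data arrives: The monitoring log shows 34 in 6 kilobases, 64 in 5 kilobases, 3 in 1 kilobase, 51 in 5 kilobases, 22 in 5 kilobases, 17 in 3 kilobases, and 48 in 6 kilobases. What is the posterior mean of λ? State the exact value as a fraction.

Total count 277 over total exposure 33 kilobases.
After the first batch: Gamma(35 + 277, 10 + 33) = Gamma(312, 43).
Total count: 34 + 64 + 3 + 51 + 22 + 17 + 48 = 239.
Total exposure: 6 + 5 + 1 + 5 + 5 + 3 + 6 = 31 kilobases.
After the second batch: Gamma(312 + 239, 43 + 31) = Gamma(551, 74).
Posterior mean = α'/β' = 551/74.

551/74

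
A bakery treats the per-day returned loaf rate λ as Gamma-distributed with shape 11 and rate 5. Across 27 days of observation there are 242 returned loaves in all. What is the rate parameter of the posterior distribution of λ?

32

Total count 242 over total exposure 27 days.
By Gamma–Poisson conjugacy, the posterior is Gamma(α + Σx, β + Σt) = Gamma(11 + 242, 5 + 27) = Gamma(253, 32).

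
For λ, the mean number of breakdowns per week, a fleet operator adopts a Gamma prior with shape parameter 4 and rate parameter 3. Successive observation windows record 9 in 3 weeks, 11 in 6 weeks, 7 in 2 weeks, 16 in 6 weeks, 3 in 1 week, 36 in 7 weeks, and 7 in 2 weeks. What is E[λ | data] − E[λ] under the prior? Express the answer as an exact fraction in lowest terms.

53/30

Total count: 9 + 11 + 7 + 16 + 3 + 36 + 7 = 89.
Total exposure: 3 + 6 + 2 + 6 + 1 + 7 + 2 = 27 weeks.
Gamma(α, β) with Poisson data over total exposure Σt gives posterior Gamma(α+Σx, β+Σt) = Gamma(93, 30).
Posterior mean = 93/30 = 31/10; prior mean = 4/3 = 4/3. Difference = 31/10 − 4/3 = 53/30.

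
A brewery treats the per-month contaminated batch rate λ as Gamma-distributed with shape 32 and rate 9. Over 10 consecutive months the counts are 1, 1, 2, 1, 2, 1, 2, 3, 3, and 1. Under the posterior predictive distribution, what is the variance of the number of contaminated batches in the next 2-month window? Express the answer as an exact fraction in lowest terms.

Total count: 1 + 1 + 2 + 1 + 2 + 1 + 2 + 3 + 3 + 1 = 17.
Total exposure: 10 months.
Gamma(α, β) with Poisson data over total exposure Σt gives posterior Gamma(α+Σx, β+Σt) = Gamma(49, 19).
The posterior predictive for a window of length T is Negative Binomial with variance T·α'·(β'+T)/β'² = 2·49·21/361 = 2058/361.

2058/361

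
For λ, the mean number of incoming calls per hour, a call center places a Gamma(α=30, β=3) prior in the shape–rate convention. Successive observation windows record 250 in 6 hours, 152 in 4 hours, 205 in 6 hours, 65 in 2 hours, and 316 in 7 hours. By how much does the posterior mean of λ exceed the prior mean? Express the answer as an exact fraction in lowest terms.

369/14

Total count: 250 + 152 + 205 + 65 + 316 = 988.
Total exposure: 6 + 4 + 6 + 2 + 7 = 25 hours.
The Gamma prior is conjugate for the Poisson rate, so λ | data ~ Gamma(30+988, 3+25) = Gamma(1018, 28).
Posterior mean = 1018/28 = 509/14; prior mean = 30/3 = 10. Difference = 509/14 − 10 = 369/14.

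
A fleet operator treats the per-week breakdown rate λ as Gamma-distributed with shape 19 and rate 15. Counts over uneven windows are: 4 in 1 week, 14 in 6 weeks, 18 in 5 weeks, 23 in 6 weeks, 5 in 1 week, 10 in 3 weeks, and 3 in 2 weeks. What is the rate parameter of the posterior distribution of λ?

39

Total count: 4 + 14 + 18 + 23 + 5 + 10 + 3 = 77.
Total exposure: 1 + 6 + 5 + 6 + 1 + 3 + 2 = 24 weeks.
The Gamma prior is conjugate for the Poisson rate, so λ | data ~ Gamma(19+77, 15+24) = Gamma(96, 39).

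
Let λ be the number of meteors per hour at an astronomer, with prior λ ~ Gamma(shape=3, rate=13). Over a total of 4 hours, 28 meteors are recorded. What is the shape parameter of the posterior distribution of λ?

Total count 28 over total exposure 4 hours.
By Gamma–Poisson conjugacy, the posterior is Gamma(α + Σx, β + Σt) = Gamma(3 + 28, 13 + 4) = Gamma(31, 17).

31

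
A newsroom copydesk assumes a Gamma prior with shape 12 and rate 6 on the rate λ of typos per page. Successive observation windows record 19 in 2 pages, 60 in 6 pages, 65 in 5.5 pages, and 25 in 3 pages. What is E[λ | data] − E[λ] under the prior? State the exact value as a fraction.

272/45

Total count: 19 + 60 + 65 + 25 = 169.
Total exposure: 2 + 6 + 5.5 + 3 = 16.5 pages.
The Gamma prior is conjugate for the Poisson rate, so λ | data ~ Gamma(12+169, 6+16.5) = Gamma(181, 45/2).
Posterior mean = 181/(45/2) = 362/45; prior mean = 12/6 = 2. Difference = 362/45 − 2 = 272/45.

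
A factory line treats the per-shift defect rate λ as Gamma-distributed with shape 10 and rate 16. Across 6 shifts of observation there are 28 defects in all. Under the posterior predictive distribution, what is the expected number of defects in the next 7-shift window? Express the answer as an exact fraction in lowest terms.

Total count 28 over total exposure 6 shifts.
By Gamma–Poisson conjugacy, the posterior is Gamma(α + Σx, β + Σt) = Gamma(10 + 28, 16 + 6) = Gamma(38, 22).
Predictive mean over a 7-shift window = T·E[λ|data] = 7·38/22 = 133/11.

133/11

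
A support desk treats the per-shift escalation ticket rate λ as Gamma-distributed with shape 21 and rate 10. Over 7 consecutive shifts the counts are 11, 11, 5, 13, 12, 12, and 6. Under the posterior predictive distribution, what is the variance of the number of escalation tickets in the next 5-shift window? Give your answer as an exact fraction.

10010/289

Total count: 11 + 11 + 5 + 13 + 12 + 12 + 6 = 70.
Total exposure: 7 shifts.
Conjugate update: add total count to the shape and total exposure to the rate, giving Gamma(91, 17).
The posterior predictive for a window of length T is Negative Binomial with variance T·α'·(β'+T)/β'² = 5·91·22/289 = 10010/289.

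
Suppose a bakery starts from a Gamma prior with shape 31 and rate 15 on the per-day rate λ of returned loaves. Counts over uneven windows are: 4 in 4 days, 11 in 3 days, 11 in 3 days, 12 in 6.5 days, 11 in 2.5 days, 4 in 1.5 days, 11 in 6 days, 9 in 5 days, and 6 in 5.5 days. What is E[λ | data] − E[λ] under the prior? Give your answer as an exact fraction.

Total count: 4 + 11 + 11 + 12 + 11 + 4 + 11 + 9 + 6 = 79.
Total exposure: 4 + 3 + 3 + 6.5 + 2.5 + 1.5 + 6 + 5 + 5.5 = 37 days.
The Gamma prior is conjugate for the Poisson rate, so λ | data ~ Gamma(31+79, 15+37) = Gamma(110, 52).
Posterior mean = 110/52 = 55/26; prior mean = 31/15 = 31/15. Difference = 55/26 − 31/15 = 19/390.

19/390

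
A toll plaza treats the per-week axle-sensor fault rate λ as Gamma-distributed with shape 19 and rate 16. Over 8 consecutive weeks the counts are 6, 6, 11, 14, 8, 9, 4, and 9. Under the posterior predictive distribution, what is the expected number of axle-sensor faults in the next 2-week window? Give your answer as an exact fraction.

43/6

Total count: 6 + 6 + 11 + 14 + 8 + 9 + 4 + 9 = 67.
Total exposure: 8 weeks.
Gamma(α, β) with Poisson data over total exposure Σt gives posterior Gamma(α+Σx, β+Σt) = Gamma(86, 24).
Predictive mean over a 2-week window = T·E[λ|data] = 2·86/24 = 43/6.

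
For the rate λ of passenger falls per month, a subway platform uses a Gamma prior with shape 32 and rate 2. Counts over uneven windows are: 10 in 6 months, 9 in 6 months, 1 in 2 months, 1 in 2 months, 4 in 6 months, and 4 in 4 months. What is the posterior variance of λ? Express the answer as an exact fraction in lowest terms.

Total count: 10 + 9 + 1 + 1 + 4 + 4 = 29.
Total exposure: 6 + 6 + 2 + 2 + 6 + 4 = 26 months.
Gamma(α, β) with Poisson data over total exposure Σt gives posterior Gamma(α+Σx, β+Σt) = Gamma(61, 28).
Posterior variance = α'/β'² = 61/784.

61/784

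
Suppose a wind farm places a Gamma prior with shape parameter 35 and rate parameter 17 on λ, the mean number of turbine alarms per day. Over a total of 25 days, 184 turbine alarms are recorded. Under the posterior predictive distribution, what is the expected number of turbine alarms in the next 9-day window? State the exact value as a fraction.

Total count 184 over total exposure 25 days.
Gamma(α, β) with Poisson data over total exposure Σt gives posterior Gamma(α+Σx, β+Σt) = Gamma(219, 42).
Predictive mean over a 9-day window = T·E[λ|data] = 9·219/42 = 657/14.

657/14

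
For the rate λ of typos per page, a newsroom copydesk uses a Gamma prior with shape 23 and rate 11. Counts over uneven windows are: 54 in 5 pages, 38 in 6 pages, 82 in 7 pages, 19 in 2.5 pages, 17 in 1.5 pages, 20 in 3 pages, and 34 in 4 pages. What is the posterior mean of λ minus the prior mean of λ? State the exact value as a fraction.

2237/440

Total count: 54 + 38 + 82 + 19 + 17 + 20 + 34 = 264.
Total exposure: 5 + 6 + 7 + 2.5 + 1.5 + 3 + 4 = 29 pages.
Posterior: α' = 23 + 264 = 287, β' = 11 + 29 = 40.
Posterior mean = 287/40 = 287/40; prior mean = 23/11 = 23/11. Difference = 287/40 − 23/11 = 2237/440.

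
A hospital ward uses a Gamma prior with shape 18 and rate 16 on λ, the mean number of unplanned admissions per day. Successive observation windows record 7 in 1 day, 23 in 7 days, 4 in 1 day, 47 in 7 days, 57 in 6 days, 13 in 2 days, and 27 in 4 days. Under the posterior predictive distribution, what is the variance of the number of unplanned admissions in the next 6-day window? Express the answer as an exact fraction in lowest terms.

3675/121

Total count: 7 + 23 + 4 + 47 + 57 + 13 + 27 = 178.
Total exposure: 1 + 7 + 1 + 7 + 6 + 2 + 4 = 28 days.
The Gamma prior is conjugate for the Poisson rate, so λ | data ~ Gamma(18+178, 16+28) = Gamma(196, 44).
The posterior predictive for a window of length T is Negative Binomial with variance T·α'·(β'+T)/β'² = 6·196·50/1936 = 3675/121.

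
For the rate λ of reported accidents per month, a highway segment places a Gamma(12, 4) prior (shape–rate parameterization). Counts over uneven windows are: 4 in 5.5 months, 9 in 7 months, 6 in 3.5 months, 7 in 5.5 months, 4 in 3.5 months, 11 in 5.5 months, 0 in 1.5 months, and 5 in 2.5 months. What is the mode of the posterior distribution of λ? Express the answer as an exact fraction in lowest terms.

114/77

Total count: 4 + 9 + 6 + 7 + 4 + 11 + 0 + 5 = 46.
Total exposure: 5.5 + 7 + 3.5 + 5.5 + 3.5 + 5.5 + 1.5 + 2.5 = 34.5 months.
Conjugate update: add total count to the shape and total exposure to the rate, giving Gamma(58, 77/2).
Posterior mode = (α'−1)/β' = 57/(77/2) = 114/77.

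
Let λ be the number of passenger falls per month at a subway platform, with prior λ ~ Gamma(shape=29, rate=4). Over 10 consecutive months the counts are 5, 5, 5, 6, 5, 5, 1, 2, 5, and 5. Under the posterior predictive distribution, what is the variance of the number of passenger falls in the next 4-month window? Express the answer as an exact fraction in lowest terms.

1314/49

Total count: 5 + 5 + 5 + 6 + 5 + 5 + 1 + 2 + 5 + 5 = 44.
Total exposure: 10 months.
Gamma(α, β) with Poisson data over total exposure Σt gives posterior Gamma(α+Σx, β+Σt) = Gamma(73, 14).
The posterior predictive for a window of length T is Negative Binomial with variance T·α'·(β'+T)/β'² = 4·73·18/196 = 1314/49.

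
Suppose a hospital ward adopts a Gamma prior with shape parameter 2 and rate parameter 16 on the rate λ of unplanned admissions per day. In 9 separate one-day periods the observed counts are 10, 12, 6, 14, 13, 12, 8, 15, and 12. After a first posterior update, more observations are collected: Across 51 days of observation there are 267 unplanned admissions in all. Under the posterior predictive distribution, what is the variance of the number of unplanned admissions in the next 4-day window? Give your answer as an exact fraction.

Total count: 10 + 12 + 6 + 14 + 13 + 12 + 8 + 15 + 12 = 102.
Total exposure: 9 days.
After the first batch: Gamma(2 + 102, 16 + 9) = Gamma(104, 25).
Total count 267 over total exposure 51 days.
After the second batch: Gamma(104 + 267, 25 + 51) = Gamma(371, 76).
The posterior predictive for a window of length T is Negative Binomial with variance T·α'·(β'+T)/β'² = 4·371·80/5776 = 7420/361.

7420/361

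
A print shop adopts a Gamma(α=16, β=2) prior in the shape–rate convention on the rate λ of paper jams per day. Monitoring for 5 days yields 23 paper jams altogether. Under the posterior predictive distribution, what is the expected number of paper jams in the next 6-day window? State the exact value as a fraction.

Total count 23 over total exposure 5 days.
Posterior: α' = 16 + 23 = 39, β' = 2 + 5 = 7.
Predictive mean over a 6-day window = T·E[λ|data] = 6·39/7 = 234/7.

234/7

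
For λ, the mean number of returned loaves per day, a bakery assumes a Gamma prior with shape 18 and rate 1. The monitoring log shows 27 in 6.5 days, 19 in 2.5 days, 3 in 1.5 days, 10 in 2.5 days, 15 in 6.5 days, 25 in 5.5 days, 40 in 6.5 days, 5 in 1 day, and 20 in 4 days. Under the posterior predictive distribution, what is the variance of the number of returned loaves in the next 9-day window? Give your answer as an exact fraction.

Total count: 27 + 19 + 3 + 10 + 15 + 25 + 40 + 5 + 20 = 164.
Total exposure: 6.5 + 2.5 + 1.5 + 2.5 + 6.5 + 5.5 + 6.5 + 1 + 4 = 36.5 days.
By Gamma–Poisson conjugacy, the posterior is Gamma(α + Σx, β + Σt) = Gamma(18 + 164, 1 + 36.5) = Gamma(182, 75/2).
The posterior predictive for a window of length T is Negative Binomial with variance T·α'·(β'+T)/β'² = 9·182·(93/2)/(5625/4) = 33852/625.

33852/625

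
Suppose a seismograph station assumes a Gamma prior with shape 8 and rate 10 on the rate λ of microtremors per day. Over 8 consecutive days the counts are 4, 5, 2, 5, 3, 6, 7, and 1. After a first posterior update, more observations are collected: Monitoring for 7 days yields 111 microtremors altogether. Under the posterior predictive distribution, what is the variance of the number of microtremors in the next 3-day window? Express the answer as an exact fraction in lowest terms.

12768/625

Total count: 4 + 5 + 2 + 5 + 3 + 6 + 7 + 1 = 33.
Total exposure: 8 days.
After the first batch: Gamma(8 + 33, 10 + 8) = Gamma(41, 18).
Total count 111 over total exposure 7 days.
After the second batch: Gamma(41 + 111, 18 + 7) = Gamma(152, 25).
The posterior predictive for a window of length T is Negative Binomial with variance T·α'·(β'+T)/β'² = 3·152·28/625 = 12768/625.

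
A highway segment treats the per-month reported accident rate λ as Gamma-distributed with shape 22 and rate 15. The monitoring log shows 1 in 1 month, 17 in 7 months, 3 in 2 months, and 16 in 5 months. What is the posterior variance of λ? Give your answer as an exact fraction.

59/900

Total count: 1 + 17 + 3 + 16 = 37.
Total exposure: 1 + 7 + 2 + 5 = 15 months.
Gamma(α, β) with Poisson data over total exposure Σt gives posterior Gamma(α+Σx, β+Σt) = Gamma(59, 30).
Posterior variance = α'/β'² = 59/900.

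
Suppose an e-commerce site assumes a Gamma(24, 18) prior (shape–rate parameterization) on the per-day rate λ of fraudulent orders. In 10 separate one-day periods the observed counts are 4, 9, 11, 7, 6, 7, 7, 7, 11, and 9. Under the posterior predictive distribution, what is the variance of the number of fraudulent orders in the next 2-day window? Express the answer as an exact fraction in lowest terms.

765/98

Total count: 4 + 9 + 11 + 7 + 6 + 7 + 7 + 7 + 11 + 9 = 78.
Total exposure: 10 days.
The Gamma prior is conjugate for the Poisson rate, so λ | data ~ Gamma(24+78, 18+10) = Gamma(102, 28).
The posterior predictive for a window of length T is Negative Binomial with variance T·α'·(β'+T)/β'² = 2·102·30/784 = 765/98.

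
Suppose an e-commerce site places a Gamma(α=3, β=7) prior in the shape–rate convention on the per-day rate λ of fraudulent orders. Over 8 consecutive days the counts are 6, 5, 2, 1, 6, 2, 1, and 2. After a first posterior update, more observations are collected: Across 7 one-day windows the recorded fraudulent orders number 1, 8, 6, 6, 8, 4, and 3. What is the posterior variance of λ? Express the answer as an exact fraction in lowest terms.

16/121

Total count: 6 + 5 + 2 + 1 + 6 + 2 + 1 + 2 = 25.
Total exposure: 8 days.
After the first batch: Gamma(3 + 25, 7 + 8) = Gamma(28, 15).
Total count: 1 + 8 + 6 + 6 + 8 + 4 + 3 = 36.
Total exposure: 7 days.
After the second batch: Gamma(28 + 36, 15 + 7) = Gamma(64, 22).
Posterior variance = α'/β'² = 64/484 = 16/121.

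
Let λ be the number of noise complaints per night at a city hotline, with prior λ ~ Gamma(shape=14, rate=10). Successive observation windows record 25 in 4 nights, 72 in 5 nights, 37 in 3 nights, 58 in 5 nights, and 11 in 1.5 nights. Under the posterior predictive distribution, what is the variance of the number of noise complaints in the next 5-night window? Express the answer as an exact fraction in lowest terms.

145390/3249

Total count: 25 + 72 + 37 + 58 + 11 = 203.
Total exposure: 4 + 5 + 3 + 5 + 1.5 = 18.5 nights.
Conjugate update: add total count to the shape and total exposure to the rate, giving Gamma(217, 57/2).
The posterior predictive for a window of length T is Negative Binomial with variance T·α'·(β'+T)/β'² = 5·217·(67/2)/(3249/4) = 145390/3249.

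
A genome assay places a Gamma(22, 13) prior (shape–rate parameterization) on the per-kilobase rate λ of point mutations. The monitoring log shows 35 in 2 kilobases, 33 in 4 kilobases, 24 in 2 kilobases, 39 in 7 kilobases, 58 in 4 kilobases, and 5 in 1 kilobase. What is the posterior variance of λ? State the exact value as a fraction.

Total count: 35 + 33 + 24 + 39 + 58 + 5 = 194.
Total exposure: 2 + 4 + 2 + 7 + 4 + 1 = 20 kilobases.
By Gamma–Poisson conjugacy, the posterior is Gamma(α + Σx, β + Σt) = Gamma(22 + 194, 13 + 20) = Gamma(216, 33).
Posterior variance = α'/β'² = 216/1089 = 24/121.

24/121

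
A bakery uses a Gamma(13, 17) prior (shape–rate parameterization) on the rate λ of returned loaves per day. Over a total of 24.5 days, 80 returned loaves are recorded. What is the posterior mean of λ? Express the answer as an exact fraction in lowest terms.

186/83

Total count 80 over total exposure 24.5 days.
Conjugate update: add total count to the shape and total exposure to the rate, giving Gamma(93, 83/2).
Posterior mean = α'/β' = 93/(83/2) = 186/83.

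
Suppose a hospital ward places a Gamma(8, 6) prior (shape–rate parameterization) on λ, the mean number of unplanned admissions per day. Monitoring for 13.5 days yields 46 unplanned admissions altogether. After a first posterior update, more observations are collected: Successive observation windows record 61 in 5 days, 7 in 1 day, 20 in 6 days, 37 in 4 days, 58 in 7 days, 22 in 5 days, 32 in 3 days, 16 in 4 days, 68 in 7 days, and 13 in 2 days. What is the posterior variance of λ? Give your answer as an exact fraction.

1552/16129

Total count 46 over total exposure 13.5 days.
After the first batch: Gamma(8 + 46, 6 + 13.5) = Gamma(54, 39/2).
Total count: 61 + 7 + 20 + 37 + 58 + 22 + 32 + 16 + 68 + 13 = 334.
Total exposure: 5 + 1 + 6 + 4 + 7 + 5 + 3 + 4 + 7 + 2 = 44 days.
After the second batch: Gamma(54 + 334, 39/2 + 44) = Gamma(388, 127/2).
Posterior variance = α'/β'² = 388/(16129/4) = 1552/16129.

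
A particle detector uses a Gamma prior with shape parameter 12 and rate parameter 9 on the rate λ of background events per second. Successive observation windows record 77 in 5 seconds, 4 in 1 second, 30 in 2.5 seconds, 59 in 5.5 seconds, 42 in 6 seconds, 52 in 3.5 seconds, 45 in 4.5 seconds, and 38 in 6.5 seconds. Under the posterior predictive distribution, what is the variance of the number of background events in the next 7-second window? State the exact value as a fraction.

Total count: 77 + 4 + 30 + 59 + 42 + 52 + 45 + 38 = 347.
Total exposure: 5 + 1 + 2.5 + 5.5 + 6 + 3.5 + 4.5 + 6.5 = 34.5 seconds.
The Gamma prior is conjugate for the Poisson rate, so λ | data ~ Gamma(12+347, 9+34.5) = Gamma(359, 87/2).
The posterior predictive for a window of length T is Negative Binomial with variance T·α'·(β'+T)/β'² = 7·359·(101/2)/(7569/4) = 507626/7569.

507626/7569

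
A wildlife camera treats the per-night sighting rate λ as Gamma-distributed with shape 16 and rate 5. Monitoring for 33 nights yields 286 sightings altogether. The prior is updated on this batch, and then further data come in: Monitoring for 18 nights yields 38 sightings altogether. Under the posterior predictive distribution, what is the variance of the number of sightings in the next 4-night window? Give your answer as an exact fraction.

Total count 286 over total exposure 33 nights.
After the first batch: Gamma(16 + 286, 5 + 33) = Gamma(302, 38).
Total count 38 over total exposure 18 nights.
After the second batch: Gamma(302 + 38, 38 + 18) = Gamma(340, 56).
The posterior predictive for a window of length T is Negative Binomial with variance T·α'·(β'+T)/β'² = 4·340·60/3136 = 1275/49.

1275/49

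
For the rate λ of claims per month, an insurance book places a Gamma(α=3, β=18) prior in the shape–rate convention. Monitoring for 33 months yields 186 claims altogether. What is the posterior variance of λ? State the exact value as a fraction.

21/289

Total count 186 over total exposure 33 months.
Gamma(α, β) with Poisson data over total exposure Σt gives posterior Gamma(α+Σx, β+Σt) = Gamma(189, 51).
Posterior variance = α'/β'² = 189/2601 = 21/289.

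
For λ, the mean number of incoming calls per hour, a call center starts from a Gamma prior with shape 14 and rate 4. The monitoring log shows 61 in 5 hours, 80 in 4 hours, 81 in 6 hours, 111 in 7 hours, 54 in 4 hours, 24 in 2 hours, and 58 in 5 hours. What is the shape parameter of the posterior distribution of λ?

Total count: 61 + 80 + 81 + 111 + 54 + 24 + 58 = 469.
Total exposure: 5 + 4 + 6 + 7 + 4 + 2 + 5 = 33 hours.
Conjugate update: add total count to the shape and total exposure to the rate, giving Gamma(483, 37).

483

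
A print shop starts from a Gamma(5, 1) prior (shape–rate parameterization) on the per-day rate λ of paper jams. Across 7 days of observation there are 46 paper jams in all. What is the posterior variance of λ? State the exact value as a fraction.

51/64

Total count 46 over total exposure 7 days.
Posterior: α' = 5 + 46 = 51, β' = 1 + 7 = 8.
Posterior variance = α'/β'² = 51/64.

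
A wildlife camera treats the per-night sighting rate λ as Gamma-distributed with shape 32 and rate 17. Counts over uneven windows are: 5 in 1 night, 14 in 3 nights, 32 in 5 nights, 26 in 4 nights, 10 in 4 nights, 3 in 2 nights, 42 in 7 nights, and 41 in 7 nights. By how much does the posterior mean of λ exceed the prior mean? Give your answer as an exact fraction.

Total count: 5 + 14 + 32 + 26 + 10 + 3 + 42 + 41 = 173.
Total exposure: 1 + 3 + 5 + 4 + 4 + 2 + 7 + 7 = 33 nights.
Posterior: α' = 32 + 173 = 205, β' = 17 + 33 = 50.
Posterior mean = 205/50 = 41/10; prior mean = 32/17 = 32/17. Difference = 41/10 − 32/17 = 377/170.

377/170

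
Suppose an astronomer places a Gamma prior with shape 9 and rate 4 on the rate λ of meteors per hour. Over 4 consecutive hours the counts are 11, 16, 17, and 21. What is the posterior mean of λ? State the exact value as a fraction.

37/4

Total count: 11 + 16 + 17 + 21 = 65.
Total exposure: 4 hours.
The Gamma prior is conjugate for the Poisson rate, so λ | data ~ Gamma(9+65, 4+4) = Gamma(74, 8).
Posterior mean = α'/β' = 74/8 = 37/4.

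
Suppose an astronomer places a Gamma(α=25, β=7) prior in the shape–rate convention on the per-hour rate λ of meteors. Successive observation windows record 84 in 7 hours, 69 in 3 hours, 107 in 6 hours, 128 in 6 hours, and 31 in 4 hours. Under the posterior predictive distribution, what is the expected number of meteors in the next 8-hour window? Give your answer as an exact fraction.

Total count: 84 + 69 + 107 + 128 + 31 = 419.
Total exposure: 7 + 3 + 6 + 6 + 4 = 26 hours.
Posterior: α' = 25 + 419 = 444, β' = 7 + 26 = 33.
Predictive mean over an 8-hour window = T·E[λ|data] = 8·444/33 = 1184/11.

1184/11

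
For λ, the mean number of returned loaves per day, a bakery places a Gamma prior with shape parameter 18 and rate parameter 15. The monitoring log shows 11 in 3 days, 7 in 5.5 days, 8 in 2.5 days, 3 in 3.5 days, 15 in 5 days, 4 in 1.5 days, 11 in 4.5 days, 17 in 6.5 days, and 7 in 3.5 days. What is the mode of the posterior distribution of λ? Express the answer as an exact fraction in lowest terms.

200/101

Total count: 11 + 7 + 8 + 3 + 15 + 4 + 11 + 17 + 7 = 83.
Total exposure: 3 + 5.5 + 2.5 + 3.5 + 5 + 1.5 + 4.5 + 6.5 + 3.5 = 35.5 days.
Gamma(α, β) with Poisson data over total exposure Σt gives posterior Gamma(α+Σx, β+Σt) = Gamma(101, 101/2).
Posterior mode = (α'−1)/β' = 100/(101/2) = 200/101.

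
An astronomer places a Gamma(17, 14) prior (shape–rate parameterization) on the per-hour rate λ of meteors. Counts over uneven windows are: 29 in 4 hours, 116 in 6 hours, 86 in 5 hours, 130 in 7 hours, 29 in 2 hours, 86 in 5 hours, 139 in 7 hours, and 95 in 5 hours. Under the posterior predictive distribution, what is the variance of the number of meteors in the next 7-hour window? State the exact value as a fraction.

315518/3025

Total count: 29 + 116 + 86 + 130 + 29 + 86 + 139 + 95 = 710.
Total exposure: 4 + 6 + 5 + 7 + 2 + 5 + 7 + 5 = 41 hours.
By Gamma–Poisson conjugacy, the posterior is Gamma(α + Σx, β + Σt) = Gamma(17 + 710, 14 + 41) = Gamma(727, 55).
The posterior predictive for a window of length T is Negative Binomial with variance T·α'·(β'+T)/β'² = 7·727·62/3025 = 315518/3025.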